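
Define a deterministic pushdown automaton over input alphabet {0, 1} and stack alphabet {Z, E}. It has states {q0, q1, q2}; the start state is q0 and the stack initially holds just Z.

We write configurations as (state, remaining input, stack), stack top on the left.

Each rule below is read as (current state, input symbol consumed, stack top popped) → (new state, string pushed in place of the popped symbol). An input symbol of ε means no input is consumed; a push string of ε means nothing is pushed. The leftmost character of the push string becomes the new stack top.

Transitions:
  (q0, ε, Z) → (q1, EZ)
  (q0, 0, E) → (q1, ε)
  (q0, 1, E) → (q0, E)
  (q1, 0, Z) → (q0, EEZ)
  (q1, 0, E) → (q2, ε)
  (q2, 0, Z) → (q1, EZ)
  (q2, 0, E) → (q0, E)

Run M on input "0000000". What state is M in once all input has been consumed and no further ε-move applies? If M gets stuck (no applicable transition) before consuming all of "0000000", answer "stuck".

(q0, 0000000, Z)
  ε-move, top Z: go to q1, push EZ → (q1, 0000000, EZ)
  read 0, top E: go to q2, push ε → (q2, 000000, Z)
  read 0, top Z: go to q1, push EZ → (q1, 00000, EZ)
  read 0, top E: go to q2, push ε → (q2, 0000, Z)
  read 0, top Z: go to q1, push EZ → (q1, 000, EZ)
  read 0, top E: go to q2, push ε → (q2, 00, Z)
  read 0, top Z: go to q1, push EZ → (q1, 0, EZ)
  read 0, top E: go to q2, push ε → (q2, ε, Z)
All input consumed; M is in state q2.

q2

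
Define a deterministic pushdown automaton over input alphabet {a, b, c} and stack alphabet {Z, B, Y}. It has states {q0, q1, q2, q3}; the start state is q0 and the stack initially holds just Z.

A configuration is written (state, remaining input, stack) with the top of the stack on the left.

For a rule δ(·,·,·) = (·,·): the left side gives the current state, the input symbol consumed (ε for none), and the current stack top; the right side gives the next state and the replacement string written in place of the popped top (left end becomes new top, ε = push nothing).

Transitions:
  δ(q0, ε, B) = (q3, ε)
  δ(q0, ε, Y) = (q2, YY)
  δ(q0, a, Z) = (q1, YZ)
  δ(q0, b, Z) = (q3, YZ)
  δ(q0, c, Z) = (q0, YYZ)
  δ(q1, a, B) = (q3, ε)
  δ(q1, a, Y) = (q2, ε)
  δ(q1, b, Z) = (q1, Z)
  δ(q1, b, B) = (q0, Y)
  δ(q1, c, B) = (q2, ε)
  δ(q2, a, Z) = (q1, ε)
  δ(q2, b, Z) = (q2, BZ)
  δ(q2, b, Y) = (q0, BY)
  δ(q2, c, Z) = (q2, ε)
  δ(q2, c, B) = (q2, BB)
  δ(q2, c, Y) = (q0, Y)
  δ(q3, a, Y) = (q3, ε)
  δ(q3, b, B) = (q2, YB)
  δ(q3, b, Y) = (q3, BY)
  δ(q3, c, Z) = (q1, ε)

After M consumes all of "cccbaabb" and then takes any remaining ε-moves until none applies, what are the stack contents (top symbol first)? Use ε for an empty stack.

YBYYYZ

(q0, cccbaabb, Z) ⊢ (q0, ccbaabb, YYZ) ⊢ (q2, ccbaabb, YYYZ) ⊢ (q0, cbaabb, YYYZ) ⊢ (q2, cbaabb, YYYYZ) ⊢ (q0, baabb, YYYYZ) ⊢ (q2, baabb, YYYYYZ) ⊢ (q0, aabb, BYYYYYZ) ⊢ (q3, aabb, YYYYYZ) ⊢ (q3, abb, YYYYZ) ⊢ (q3, bb, YYYZ) ⊢ (q3, b, BYYYZ) ⊢ (q2, ε, YBYYYZ)
All input consumed in state q2 with stack YBYYYZ.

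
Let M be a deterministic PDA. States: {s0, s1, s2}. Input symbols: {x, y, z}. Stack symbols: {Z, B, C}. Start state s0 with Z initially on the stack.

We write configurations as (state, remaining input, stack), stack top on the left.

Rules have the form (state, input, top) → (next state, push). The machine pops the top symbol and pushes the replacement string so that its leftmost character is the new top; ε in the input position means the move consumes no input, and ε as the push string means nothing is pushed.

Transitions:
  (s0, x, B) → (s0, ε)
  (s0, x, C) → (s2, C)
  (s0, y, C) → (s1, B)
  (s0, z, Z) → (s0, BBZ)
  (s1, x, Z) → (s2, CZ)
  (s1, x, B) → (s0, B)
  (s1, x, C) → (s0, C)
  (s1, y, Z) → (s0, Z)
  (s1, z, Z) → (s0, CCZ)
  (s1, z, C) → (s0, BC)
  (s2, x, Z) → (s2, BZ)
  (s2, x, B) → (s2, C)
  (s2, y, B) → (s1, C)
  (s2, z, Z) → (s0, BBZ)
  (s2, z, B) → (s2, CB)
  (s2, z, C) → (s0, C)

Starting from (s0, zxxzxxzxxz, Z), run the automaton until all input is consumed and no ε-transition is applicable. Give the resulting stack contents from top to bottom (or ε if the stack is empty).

BBZ

(s0, zxxzxxzxxz, Z)
  read z, top Z: go to s0, push BBZ → (s0, xxzxxzxxz, BBZ)
  read x, top B: go to s0, push ε → (s0, xzxxzxxz, BZ)
  read x, top B: go to s0, push ε → (s0, zxxzxxz, Z)
  read z, top Z: go to s0, push BBZ → (s0, xxzxxz, BBZ)
  read x, top B: go to s0, push ε → (s0, xzxxz, BZ)
  read x, top B: go to s0, push ε → (s0, zxxz, Z)
  read z, top Z: go to s0, push BBZ → (s0, xxz, BBZ)
  read x, top B: go to s0, push ε → (s0, xz, BZ)
  read x, top B: go to s0, push ε → (s0, z, Z)
  read z, top Z: go to s0, push BBZ → (s0, ε, BBZ)
All input consumed in state s0 with stack BBZ.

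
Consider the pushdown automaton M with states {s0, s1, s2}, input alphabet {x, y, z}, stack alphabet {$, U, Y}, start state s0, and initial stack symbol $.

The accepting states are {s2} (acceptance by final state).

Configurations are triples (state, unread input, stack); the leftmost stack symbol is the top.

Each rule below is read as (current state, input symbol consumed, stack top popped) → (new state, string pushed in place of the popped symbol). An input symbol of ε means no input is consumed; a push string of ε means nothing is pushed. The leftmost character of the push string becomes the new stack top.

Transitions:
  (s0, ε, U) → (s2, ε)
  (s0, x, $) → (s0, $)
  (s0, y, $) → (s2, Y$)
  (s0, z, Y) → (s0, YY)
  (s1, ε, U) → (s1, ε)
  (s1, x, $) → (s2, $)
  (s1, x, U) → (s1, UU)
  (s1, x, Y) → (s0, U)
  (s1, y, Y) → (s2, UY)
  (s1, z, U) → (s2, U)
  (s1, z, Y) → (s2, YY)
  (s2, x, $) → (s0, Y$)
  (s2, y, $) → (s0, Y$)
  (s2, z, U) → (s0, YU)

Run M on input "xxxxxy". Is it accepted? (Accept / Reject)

Accept

One accepting computation: (s0, xxxxxy, $) ⊢ (s0, xxxxy, $) ⊢ (s0, xxxy, $) ⊢ (s0, xxy, $) ⊢ (s0, xy, $) ⊢ (s0, y, $) ⊢ (s2, ε, Y$)
All input consumed and state s2 ∈ F.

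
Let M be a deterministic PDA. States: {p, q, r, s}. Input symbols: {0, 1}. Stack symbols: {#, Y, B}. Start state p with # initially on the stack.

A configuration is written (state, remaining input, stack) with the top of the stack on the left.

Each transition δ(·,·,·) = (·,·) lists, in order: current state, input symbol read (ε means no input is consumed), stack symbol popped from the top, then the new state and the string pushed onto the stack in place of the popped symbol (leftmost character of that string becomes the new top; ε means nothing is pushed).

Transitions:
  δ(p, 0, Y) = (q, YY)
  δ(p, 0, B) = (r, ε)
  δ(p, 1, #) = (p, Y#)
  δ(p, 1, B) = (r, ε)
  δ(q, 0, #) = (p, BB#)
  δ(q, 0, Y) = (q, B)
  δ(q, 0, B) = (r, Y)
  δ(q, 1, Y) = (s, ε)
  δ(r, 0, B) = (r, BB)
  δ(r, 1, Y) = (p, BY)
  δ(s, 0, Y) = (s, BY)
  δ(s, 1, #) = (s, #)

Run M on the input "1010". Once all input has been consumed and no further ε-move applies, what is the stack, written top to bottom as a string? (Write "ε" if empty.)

(p, 1010, #)
  read 1, top #: go to p, push Y# → (p, 010, Y#)
  read 0, top Y: go to q, push YY → (q, 10, YY#)
  read 1, top Y: go to s, push ε → (s, 0, Y#)
  read 0, top Y: go to s, push BY → (s, ε, BY#)
All input consumed in state s with stack BY#.

BY#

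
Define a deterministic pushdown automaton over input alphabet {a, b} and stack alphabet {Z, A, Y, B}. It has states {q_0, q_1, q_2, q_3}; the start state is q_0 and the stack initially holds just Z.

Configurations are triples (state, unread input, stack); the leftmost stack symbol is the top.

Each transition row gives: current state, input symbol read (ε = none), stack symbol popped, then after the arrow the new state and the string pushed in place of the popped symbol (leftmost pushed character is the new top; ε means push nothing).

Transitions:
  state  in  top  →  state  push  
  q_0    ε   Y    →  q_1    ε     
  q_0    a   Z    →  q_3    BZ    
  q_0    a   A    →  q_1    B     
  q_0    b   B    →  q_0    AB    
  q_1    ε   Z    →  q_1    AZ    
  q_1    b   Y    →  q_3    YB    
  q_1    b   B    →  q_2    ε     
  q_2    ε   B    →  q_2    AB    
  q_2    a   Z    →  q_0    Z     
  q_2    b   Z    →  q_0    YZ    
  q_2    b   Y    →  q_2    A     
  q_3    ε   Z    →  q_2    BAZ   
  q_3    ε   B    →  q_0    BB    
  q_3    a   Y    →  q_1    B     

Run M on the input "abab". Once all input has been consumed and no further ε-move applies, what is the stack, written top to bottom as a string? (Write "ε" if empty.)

ABBZ

(q_0, abab, Z) ⊢ (q_3, bab, BZ) ⊢ (q_0, bab, BBZ) ⊢ (q_0, ab, ABBZ) ⊢ (q_1, b, BBBZ) ⊢ (q_2, ε, BBZ) ⊢ (q_2, ε, ABBZ)
All input consumed in state q_2 with stack ABBZ.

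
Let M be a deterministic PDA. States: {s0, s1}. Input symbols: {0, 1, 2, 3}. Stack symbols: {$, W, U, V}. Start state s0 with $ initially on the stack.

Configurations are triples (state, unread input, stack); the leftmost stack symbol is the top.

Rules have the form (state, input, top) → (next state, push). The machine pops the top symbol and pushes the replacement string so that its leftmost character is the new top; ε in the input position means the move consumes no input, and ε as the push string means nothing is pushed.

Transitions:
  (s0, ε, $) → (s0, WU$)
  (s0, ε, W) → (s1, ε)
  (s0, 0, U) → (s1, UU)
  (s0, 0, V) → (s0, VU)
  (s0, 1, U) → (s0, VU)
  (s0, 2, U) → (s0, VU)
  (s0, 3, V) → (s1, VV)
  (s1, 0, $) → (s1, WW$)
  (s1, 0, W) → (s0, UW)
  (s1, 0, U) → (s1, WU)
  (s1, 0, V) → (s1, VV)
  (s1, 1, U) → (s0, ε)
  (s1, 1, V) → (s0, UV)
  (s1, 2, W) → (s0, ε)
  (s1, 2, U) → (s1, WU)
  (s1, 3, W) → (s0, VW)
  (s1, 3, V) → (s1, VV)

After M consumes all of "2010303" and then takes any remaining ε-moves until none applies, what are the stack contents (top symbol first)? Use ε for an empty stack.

VVVVUUWU$

(s0, 2010303, $)
  ε-move, top $: go to s0, push WU$ → (s0, 2010303, WU$)
  ε-move, top W: go to s1, push ε → (s1, 2010303, U$)
  read 2, top U: go to s1, push WU → (s1, 010303, WU$)
  read 0, top W: go to s0, push UW → (s0, 10303, UWU$)
  read 1, top U: go to s0, push VU → (s0, 0303, VUWU$)
  read 0, top V: go to s0, push VU → (s0, 303, VUUWU$)
  read 3, top V: go to s1, push VV → (s1, 03, VVUUWU$)
  read 0, top V: go to s1, push VV → (s1, 3, VVVUUWU$)
  read 3, top V: go to s1, push VV → (s1, ε, VVVVUUWU$)
All input consumed in state s1 with stack VVVVUUWU$.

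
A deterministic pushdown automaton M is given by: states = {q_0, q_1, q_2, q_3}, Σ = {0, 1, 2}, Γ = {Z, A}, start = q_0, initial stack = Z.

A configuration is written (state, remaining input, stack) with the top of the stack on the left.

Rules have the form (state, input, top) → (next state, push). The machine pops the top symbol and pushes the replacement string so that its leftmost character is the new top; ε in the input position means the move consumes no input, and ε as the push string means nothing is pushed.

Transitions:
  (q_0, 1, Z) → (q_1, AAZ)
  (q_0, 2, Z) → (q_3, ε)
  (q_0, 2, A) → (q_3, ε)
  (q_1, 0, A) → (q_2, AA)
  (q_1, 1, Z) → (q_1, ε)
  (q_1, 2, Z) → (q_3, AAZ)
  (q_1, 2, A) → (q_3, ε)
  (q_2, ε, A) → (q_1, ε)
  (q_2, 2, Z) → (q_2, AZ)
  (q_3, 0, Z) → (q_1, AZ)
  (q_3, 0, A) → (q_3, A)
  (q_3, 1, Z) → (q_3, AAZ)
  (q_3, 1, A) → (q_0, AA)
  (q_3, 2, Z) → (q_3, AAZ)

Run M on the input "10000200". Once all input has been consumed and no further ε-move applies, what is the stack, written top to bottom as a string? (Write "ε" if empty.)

AZ

(q_0, 10000200, Z) ⊢ (q_1, 0000200, AAZ) ⊢ (q_2, 000200, AAAZ) ⊢ (q_1, 000200, AAZ) ⊢ (q_2, 00200, AAAZ) ⊢ (q_1, 00200, AAZ) ⊢ (q_2, 0200, AAAZ) ⊢ (q_1, 0200, AAZ) ⊢ (q_2, 200, AAAZ) ⊢ (q_1, 200, AAZ) ⊢ (q_3, 00, AZ) ⊢ (q_3, 0, AZ) ⊢ (q_3, ε, AZ)
All input consumed in state q_3 with stack AZ.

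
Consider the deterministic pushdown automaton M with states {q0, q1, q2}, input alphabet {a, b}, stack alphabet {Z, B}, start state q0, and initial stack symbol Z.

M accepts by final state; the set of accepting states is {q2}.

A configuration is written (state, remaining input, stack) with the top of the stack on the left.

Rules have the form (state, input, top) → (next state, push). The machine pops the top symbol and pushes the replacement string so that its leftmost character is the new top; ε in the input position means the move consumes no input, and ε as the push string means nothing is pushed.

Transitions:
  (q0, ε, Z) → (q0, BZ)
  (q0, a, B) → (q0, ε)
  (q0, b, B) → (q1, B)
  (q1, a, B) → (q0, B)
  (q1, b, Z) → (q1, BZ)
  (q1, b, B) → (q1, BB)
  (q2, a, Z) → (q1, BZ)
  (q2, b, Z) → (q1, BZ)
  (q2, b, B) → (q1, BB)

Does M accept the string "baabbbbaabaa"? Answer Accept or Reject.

Reject

(q0, baabbbbaabaa, Z)
  ε-move, top Z: go to q0, push BZ → (q0, baabbbbaabaa, BZ)
  read b, top B: go to q1, push B → (q1, aabbbbaabaa, BZ)
  read a, top B: go to q0, push B → (q0, abbbbaabaa, BZ)
  read a, top B: go to q0, push ε → (q0, bbbbaabaa, Z)
  ε-move, top Z: go to q0, push BZ → (q0, bbbbaabaa, BZ)
  read b, top B: go to q1, push B → (q1, bbbaabaa, BZ)
  read b, top B: go to q1, push BB → (q1, bbaabaa, BBZ)
  read b, top B: go to q1, push BB → (q1, baabaa, BBBZ)
  read b, top B: go to q1, push BB → (q1, aabaa, BBBBZ)
  read a, top B: go to q0, push B → (q0, abaa, BBBBZ)
  read a, top B: go to q0, push ε → (q0, baa, BBBZ)
  read b, top B: go to q1, push B → (q1, aa, BBBZ)
  read a, top B: go to q0, push B → (q0, a, BBBZ)
  read a, top B: go to q0, push ε → (q0, ε, BBZ)
All input consumed; state q0 ∉ F and no further ε-move applies.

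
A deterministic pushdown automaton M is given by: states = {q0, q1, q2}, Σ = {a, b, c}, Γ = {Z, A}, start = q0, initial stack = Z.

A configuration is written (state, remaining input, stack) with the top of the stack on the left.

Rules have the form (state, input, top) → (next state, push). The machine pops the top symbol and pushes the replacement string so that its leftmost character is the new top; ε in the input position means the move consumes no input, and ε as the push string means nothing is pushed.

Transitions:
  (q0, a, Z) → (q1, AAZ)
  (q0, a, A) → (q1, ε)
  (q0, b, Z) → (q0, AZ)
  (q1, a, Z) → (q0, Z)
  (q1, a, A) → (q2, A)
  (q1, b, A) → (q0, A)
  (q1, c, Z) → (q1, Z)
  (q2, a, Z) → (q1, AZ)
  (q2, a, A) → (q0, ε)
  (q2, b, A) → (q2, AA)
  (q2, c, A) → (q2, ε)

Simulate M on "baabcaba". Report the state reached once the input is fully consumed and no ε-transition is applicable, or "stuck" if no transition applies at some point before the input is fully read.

(q0, baabcaba, Z)
  read b, top Z: go to q0, push AZ → (q0, aabcaba, AZ)
  read a, top A: go to q1, push ε → (q1, abcaba, Z)
  read a, top Z: go to q0, push Z → (q0, bcaba, Z)
  read b, top Z: go to q0, push AZ → (q0, caba, AZ)
No transition for (q0, c, top A); M blocks with input caba remaining.

stuck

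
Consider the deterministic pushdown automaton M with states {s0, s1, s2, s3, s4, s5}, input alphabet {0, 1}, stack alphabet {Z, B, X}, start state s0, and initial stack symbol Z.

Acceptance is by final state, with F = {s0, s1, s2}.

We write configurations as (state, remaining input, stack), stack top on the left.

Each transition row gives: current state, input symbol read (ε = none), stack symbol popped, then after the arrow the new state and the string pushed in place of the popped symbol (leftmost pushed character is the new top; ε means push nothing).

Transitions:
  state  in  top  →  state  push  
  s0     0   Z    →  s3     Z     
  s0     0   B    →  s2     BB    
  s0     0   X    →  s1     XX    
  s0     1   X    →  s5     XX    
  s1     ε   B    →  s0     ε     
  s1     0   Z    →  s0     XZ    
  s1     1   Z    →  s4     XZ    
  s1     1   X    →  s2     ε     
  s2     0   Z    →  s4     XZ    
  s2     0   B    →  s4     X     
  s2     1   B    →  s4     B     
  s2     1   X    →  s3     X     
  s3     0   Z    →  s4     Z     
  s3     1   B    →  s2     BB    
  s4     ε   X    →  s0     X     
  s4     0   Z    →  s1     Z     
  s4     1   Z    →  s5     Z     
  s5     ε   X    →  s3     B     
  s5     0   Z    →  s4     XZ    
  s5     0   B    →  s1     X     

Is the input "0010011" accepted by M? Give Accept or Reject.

Reject

(s0, 0010011, Z)
  read 0, top Z: go to s3, push Z → (s3, 010011, Z)
  read 0, top Z: go to s4, push Z → (s4, 10011, Z)
  read 1, top Z: go to s5, push Z → (s5, 0011, Z)
  read 0, top Z: go to s4, push XZ → (s4, 011, XZ)
  ε-move, top X: go to s0, push X → (s0, 011, XZ)
  read 0, top X: go to s1, push XX → (s1, 11, XXZ)
  read 1, top X: go to s2, push ε → (s2, 1, XZ)
  read 1, top X: go to s3, push X → (s3, ε, XZ)
All input consumed; state s3 ∉ F and no further ε-move applies.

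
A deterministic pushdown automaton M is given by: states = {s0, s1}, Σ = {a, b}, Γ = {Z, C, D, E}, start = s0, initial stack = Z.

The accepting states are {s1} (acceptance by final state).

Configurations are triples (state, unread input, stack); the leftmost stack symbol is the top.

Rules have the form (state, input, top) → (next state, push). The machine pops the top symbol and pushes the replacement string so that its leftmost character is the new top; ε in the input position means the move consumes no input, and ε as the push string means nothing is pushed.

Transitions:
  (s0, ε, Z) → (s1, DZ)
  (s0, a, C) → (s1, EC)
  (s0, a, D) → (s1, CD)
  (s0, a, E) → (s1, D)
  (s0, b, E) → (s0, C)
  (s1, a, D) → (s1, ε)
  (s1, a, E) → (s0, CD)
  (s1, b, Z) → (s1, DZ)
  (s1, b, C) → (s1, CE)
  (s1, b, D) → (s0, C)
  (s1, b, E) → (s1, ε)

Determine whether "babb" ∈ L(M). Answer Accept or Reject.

Accept

(s0, babb, Z)
  ε-move, top Z: go to s1, push DZ → (s1, babb, DZ)
  read b, top D: go to s0, push C → (s0, abb, CZ)
  read a, top C: go to s1, push EC → (s1, bb, ECZ)
  read b, top E: go to s1, push ε → (s1, b, CZ)
  read b, top C: go to s1, push CE → (s1, ε, CEZ)
All input consumed; state s1 ∈ F.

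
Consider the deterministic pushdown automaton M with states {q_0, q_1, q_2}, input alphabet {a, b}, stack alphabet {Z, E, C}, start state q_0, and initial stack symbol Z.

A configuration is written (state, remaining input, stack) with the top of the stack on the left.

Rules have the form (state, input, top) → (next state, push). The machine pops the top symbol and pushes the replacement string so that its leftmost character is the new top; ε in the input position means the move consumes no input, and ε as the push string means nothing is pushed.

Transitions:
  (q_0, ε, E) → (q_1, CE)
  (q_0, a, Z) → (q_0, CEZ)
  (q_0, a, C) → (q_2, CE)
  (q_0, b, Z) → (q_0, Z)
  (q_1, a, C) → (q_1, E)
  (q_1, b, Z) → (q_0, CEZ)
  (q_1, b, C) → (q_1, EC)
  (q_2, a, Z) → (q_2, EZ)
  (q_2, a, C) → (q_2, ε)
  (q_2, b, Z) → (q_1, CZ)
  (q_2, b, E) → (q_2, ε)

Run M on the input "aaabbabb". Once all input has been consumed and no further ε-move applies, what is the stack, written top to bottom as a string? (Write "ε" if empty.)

(q_0, aaabbabb, Z)
  read a, top Z: go to q_0, push CEZ → (q_0, aabbabb, CEZ)
  read a, top C: go to q_2, push CE → (q_2, abbabb, CEEZ)
  read a, top C: go to q_2, push ε → (q_2, bbabb, EEZ)
  read b, top E: go to q_2, push ε → (q_2, babb, EZ)
  read b, top E: go to q_2, push ε → (q_2, abb, Z)
  read a, top Z: go to q_2, push EZ → (q_2, bb, EZ)
  read b, top E: go to q_2, push ε → (q_2, b, Z)
  read b, top Z: go to q_1, push CZ → (q_1, ε, CZ)
All input consumed in state q_1 with stack CZ.

CZ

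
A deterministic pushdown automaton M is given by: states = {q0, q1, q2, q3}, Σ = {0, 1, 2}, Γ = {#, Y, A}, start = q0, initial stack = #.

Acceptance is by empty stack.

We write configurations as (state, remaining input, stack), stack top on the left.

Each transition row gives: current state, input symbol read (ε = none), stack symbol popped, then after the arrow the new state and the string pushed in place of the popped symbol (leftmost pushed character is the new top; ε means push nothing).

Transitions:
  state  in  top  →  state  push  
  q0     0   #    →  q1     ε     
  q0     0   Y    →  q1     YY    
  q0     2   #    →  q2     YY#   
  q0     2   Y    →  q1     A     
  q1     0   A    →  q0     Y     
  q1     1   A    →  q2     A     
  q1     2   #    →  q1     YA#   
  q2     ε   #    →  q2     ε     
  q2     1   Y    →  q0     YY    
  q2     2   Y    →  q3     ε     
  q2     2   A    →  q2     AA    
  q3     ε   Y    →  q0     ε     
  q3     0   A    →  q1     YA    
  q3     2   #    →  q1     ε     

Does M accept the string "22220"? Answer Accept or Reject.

(q0, 22220, #) ⊢ (q2, 2220, YY#) ⊢ (q3, 220, Y#) ⊢ (q0, 220, #) ⊢ (q2, 20, YY#) ⊢ (q3, 0, Y#) ⊢ (q0, 0, #) ⊢ (q1, ε, ε)
All input consumed and the stack is empty.

Accept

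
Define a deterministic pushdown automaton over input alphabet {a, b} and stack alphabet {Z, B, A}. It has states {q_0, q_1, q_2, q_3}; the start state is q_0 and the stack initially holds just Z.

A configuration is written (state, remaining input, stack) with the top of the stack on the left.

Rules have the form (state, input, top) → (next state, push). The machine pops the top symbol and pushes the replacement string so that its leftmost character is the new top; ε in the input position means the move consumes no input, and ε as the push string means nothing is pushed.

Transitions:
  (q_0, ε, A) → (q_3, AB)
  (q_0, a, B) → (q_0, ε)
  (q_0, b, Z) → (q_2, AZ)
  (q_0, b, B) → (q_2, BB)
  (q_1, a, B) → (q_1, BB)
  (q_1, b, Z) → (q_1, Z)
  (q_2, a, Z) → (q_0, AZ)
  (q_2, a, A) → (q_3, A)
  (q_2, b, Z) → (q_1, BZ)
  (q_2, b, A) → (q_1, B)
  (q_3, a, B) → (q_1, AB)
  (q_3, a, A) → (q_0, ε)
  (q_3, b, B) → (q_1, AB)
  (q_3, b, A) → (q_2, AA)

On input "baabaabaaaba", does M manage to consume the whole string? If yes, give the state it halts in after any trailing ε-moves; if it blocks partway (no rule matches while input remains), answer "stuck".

stuck

(q_0, baabaabaaaba, Z)
  read b, top Z: go to q_2, push AZ → (q_2, aabaabaaaba, AZ)
  read a, top A: go to q_3, push A → (q_3, abaabaaaba, AZ)
  read a, top A: go to q_0, push ε → (q_0, baabaaaba, Z)
  read b, top Z: go to q_2, push AZ → (q_2, aabaaaba, AZ)
  read a, top A: go to q_3, push A → (q_3, abaaaba, AZ)
  read a, top A: go to q_0, push ε → (q_0, baaaba, Z)
  read b, top Z: go to q_2, push AZ → (q_2, aaaba, AZ)
  read a, top A: go to q_3, push A → (q_3, aaba, AZ)
  read a, top A: go to q_0, push ε → (q_0, aba, Z)
No transition for (q_0, a, top Z); M blocks with input aba remaining.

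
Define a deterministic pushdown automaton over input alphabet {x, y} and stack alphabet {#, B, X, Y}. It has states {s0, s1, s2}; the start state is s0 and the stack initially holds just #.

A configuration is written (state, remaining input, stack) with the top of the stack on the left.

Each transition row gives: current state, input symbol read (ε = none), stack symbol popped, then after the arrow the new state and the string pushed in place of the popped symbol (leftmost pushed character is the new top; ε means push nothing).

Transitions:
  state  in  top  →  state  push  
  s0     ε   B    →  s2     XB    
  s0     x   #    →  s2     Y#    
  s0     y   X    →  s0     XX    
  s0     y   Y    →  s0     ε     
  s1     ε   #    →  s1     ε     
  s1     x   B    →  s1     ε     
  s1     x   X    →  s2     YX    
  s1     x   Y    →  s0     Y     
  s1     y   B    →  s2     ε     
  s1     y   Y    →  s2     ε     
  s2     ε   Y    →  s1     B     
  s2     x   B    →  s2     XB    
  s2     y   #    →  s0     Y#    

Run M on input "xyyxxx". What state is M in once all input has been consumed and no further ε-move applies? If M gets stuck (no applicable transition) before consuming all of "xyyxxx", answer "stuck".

(s0, xyyxxx, #) ⊢ (s2, yyxxx, Y#) ⊢ (s1, yyxxx, B#) ⊢ (s2, yxxx, #) ⊢ (s0, xxx, Y#)
No transition for (s0, x, top Y); M blocks with input xxx remaining.

stuck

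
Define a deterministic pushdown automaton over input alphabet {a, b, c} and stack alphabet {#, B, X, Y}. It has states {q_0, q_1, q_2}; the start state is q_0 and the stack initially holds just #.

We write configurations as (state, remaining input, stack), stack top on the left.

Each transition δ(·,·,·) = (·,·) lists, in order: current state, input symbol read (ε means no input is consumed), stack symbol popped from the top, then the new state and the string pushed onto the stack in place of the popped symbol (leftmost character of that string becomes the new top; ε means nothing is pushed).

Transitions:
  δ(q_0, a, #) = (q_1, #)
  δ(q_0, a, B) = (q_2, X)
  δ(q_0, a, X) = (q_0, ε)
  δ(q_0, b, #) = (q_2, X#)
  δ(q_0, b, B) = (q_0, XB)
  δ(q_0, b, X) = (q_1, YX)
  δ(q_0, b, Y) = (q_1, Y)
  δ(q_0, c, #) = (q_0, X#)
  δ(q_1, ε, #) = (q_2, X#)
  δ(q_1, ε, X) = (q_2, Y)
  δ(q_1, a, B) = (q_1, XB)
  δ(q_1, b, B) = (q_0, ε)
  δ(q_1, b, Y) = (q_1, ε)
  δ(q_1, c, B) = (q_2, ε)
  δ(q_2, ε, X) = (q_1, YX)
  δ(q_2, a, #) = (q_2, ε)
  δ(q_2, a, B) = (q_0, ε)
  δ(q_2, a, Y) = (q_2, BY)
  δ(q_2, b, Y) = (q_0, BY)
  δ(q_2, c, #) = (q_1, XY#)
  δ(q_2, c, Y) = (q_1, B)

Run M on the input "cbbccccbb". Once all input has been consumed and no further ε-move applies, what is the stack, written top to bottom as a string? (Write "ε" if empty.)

(q_0, cbbccccbb, #)
  read c, top #: go to q_0, push X# → (q_0, bbccccbb, X#)
  read b, top X: go to q_1, push YX → (q_1, bccccbb, YX#)
  read b, top Y: go to q_1, push ε → (q_1, ccccbb, X#)
  ε-move, top X: go to q_2, push Y → (q_2, ccccbb, Y#)
  read c, top Y: go to q_1, push B → (q_1, cccbb, B#)
  read c, top B: go to q_2, push ε → (q_2, ccbb, #)
  read c, top #: go to q_1, push XY# → (q_1, cbb, XY#)
  ε-move, top X: go to q_2, push Y → (q_2, cbb, YY#)
  read c, top Y: go to q_1, push B → (q_1, bb, BY#)
  read b, top B: go to q_0, push ε → (q_0, b, Y#)
  read b, top Y: go to q_1, push Y → (q_1, ε, Y#)
All input consumed in state q_1 with stack Y#.

Y#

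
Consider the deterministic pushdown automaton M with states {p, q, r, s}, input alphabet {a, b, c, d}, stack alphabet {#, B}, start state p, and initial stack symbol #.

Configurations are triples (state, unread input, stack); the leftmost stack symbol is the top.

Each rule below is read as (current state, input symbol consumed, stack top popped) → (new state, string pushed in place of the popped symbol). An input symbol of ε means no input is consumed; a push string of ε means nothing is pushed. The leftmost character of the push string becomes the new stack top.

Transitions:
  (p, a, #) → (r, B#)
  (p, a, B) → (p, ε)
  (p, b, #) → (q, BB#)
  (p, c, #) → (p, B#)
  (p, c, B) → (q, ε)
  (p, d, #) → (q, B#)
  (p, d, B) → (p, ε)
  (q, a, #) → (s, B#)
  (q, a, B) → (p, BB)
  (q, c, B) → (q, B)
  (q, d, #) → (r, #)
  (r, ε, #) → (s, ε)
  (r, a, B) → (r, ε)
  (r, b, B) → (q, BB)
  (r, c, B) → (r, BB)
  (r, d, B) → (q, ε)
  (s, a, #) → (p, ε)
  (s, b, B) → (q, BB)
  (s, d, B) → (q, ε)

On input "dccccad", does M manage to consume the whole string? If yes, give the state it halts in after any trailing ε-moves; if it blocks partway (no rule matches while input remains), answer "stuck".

(p, dccccad, #)
  read d, top #: go to q, push B# → (q, ccccad, B#)
  read c, top B: go to q, push B → (q, cccad, B#)
  read c, top B: go to q, push B → (q, ccad, B#)
  read c, top B: go to q, push B → (q, cad, B#)
  read c, top B: go to q, push B → (q, ad, B#)
  read a, top B: go to p, push BB → (p, d, BB#)
  read d, top B: go to p, push ε → (p, ε, B#)
All input consumed; M is in state p.

p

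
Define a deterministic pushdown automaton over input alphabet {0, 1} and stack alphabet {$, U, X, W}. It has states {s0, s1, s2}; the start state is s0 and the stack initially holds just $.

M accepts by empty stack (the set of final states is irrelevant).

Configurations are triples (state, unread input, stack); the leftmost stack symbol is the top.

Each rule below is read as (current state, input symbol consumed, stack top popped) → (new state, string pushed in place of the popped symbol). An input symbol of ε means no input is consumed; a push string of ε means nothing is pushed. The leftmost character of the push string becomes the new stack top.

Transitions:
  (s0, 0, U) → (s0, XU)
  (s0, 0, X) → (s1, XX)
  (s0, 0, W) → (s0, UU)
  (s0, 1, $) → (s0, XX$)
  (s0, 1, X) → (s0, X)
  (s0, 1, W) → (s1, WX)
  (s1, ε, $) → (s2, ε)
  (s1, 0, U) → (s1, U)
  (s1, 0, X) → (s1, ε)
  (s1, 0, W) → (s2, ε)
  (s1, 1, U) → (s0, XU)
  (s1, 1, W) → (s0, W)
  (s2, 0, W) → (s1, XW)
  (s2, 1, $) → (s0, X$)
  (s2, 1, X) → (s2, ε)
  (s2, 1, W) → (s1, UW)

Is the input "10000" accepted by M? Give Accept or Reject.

Accept

(s0, 10000, $) ⊢ (s0, 0000, XX$) ⊢ (s1, 000, XXX$) ⊢ (s1, 00, XX$) ⊢ (s1, 0, X$) ⊢ (s1, ε, $) ⊢ (s2, ε, ε)
All input consumed and the stack is empty.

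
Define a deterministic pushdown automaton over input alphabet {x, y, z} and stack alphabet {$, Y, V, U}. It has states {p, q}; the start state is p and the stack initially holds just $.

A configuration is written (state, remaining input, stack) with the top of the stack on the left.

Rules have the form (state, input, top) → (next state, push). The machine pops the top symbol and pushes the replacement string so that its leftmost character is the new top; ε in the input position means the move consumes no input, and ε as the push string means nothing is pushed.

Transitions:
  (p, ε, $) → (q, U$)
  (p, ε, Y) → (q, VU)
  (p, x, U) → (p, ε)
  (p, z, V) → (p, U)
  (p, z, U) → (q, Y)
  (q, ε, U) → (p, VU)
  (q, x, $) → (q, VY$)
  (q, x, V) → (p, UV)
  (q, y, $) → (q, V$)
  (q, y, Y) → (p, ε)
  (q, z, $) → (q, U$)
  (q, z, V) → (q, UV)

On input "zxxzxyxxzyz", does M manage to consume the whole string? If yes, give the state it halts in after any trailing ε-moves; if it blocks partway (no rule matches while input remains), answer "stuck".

stuck

(p, zxxzxyxxzyz, $)
  ε-move, top $: go to q, push U$ → (q, zxxzxyxxzyz, U$)
  ε-move, top U: go to p, push VU → (p, zxxzxyxxzyz, VU$)
  read z, top V: go to p, push U → (p, xxzxyxxzyz, UU$)
  read x, top U: go to p, push ε → (p, xzxyxxzyz, U$)
  read x, top U: go to p, push ε → (p, zxyxxzyz, $)
  ε-move, top $: go to q, push U$ → (q, zxyxxzyz, U$)
  ε-move, top U: go to p, push VU → (p, zxyxxzyz, VU$)
  read z, top V: go to p, push U → (p, xyxxzyz, UU$)
  read x, top U: go to p, push ε → (p, yxxzyz, U$)
No transition for (p, y, top U); M blocks with input yxxzyz remaining.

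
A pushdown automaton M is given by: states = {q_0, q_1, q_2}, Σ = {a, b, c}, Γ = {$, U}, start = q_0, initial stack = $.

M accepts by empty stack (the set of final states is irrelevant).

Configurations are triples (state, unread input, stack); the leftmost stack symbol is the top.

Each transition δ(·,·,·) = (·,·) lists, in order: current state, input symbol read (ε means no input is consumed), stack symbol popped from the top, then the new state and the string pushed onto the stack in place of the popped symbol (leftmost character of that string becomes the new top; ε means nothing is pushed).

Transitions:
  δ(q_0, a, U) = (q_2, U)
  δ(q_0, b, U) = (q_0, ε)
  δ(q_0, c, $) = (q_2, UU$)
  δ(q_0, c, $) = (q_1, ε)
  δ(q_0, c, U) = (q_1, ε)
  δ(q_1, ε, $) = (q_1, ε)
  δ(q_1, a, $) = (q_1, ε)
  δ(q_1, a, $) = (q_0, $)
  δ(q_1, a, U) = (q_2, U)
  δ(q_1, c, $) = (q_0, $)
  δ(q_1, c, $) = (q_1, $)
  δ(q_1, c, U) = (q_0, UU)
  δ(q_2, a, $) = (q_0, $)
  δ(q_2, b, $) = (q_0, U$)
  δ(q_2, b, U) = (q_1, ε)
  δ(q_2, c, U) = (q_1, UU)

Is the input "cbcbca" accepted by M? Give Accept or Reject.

One accepting computation: (q_0, cbcbca, $) ⊢ (q_2, bcbca, UU$) ⊢ (q_1, cbca, U$) ⊢ (q_0, bca, UU$) ⊢ (q_0, ca, U$) ⊢ (q_1, a, $) ⊢ (q_1, ε, ε)
All input consumed and the stack is empty.

Accept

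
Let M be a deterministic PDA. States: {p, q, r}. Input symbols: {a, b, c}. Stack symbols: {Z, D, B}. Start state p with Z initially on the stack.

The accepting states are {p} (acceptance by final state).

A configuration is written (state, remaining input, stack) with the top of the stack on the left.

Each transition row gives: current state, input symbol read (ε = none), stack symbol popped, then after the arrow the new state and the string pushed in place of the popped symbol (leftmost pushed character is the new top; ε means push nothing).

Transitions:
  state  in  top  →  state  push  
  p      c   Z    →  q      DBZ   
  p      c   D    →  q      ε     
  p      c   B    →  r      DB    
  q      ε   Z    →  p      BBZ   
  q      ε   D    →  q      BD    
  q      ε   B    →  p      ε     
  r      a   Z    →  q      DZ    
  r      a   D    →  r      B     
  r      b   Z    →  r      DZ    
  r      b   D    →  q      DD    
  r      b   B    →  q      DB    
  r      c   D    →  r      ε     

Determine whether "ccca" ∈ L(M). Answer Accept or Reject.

Reject

(p, ccca, Z) ⊢ (q, cca, DBZ) ⊢ (q, cca, BDBZ) ⊢ (p, cca, DBZ) ⊢ (q, ca, BZ) ⊢ (p, ca, Z) ⊢ (q, a, DBZ) ⊢ (q, a, BDBZ) ⊢ (p, a, DBZ)
No transition applies at (p, a, DBZ); input not fully consumed.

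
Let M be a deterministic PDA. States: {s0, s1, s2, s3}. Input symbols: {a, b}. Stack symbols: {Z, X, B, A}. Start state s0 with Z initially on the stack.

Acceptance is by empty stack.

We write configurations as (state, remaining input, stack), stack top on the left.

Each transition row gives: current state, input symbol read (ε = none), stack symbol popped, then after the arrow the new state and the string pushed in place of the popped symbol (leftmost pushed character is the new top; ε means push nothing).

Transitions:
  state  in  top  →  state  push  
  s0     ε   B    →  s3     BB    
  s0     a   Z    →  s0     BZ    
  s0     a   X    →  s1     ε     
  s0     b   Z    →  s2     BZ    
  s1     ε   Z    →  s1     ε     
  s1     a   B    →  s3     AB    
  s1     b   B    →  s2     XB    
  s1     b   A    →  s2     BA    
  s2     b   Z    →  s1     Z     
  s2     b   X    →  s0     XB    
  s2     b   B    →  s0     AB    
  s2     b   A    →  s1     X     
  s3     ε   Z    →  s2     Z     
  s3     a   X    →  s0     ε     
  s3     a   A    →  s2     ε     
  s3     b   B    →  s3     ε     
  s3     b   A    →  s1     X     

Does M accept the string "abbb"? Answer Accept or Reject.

(s0, abbb, Z)
  read a, top Z: go to s0, push BZ → (s0, bbb, BZ)
  ε-move, top B: go to s3, push BB → (s3, bbb, BBZ)
  read b, top B: go to s3, push ε → (s3, bb, BZ)
  read b, top B: go to s3, push ε → (s3, b, Z)
  ε-move, top Z: go to s2, push Z → (s2, b, Z)
  read b, top Z: go to s1, push Z → (s1, ε, Z)
  ε-move, top Z: go to s1, push ε → (s1, ε, ε)
All input consumed and the stack is empty.

Accept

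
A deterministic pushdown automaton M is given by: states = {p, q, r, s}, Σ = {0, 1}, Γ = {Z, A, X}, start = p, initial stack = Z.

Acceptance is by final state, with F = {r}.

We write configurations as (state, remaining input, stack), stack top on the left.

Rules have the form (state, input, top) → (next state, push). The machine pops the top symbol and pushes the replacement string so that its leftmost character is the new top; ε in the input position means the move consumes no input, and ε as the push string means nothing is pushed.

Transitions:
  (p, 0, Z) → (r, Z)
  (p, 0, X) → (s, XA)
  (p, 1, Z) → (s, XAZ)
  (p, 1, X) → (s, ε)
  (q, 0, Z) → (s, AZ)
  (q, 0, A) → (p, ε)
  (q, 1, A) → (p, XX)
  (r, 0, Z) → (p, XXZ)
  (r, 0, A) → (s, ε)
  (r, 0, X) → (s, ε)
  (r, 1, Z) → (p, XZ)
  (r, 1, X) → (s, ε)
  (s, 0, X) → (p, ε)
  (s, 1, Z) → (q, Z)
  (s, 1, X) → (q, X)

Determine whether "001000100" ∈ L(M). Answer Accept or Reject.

(p, 001000100, Z)
  read 0, top Z: go to r, push Z → (r, 01000100, Z)
  read 0, top Z: go to p, push XXZ → (p, 1000100, XXZ)
  read 1, top X: go to s, push ε → (s, 000100, XZ)
  read 0, top X: go to p, push ε → (p, 00100, Z)
  read 0, top Z: go to r, push Z → (r, 0100, Z)
  read 0, top Z: go to p, push XXZ → (p, 100, XXZ)
  read 1, top X: go to s, push ε → (s, 00, XZ)
  read 0, top X: go to p, push ε → (p, 0, Z)
  read 0, top Z: go to r, push Z → (r, ε, Z)
All input consumed; state r ∈ F.

Accept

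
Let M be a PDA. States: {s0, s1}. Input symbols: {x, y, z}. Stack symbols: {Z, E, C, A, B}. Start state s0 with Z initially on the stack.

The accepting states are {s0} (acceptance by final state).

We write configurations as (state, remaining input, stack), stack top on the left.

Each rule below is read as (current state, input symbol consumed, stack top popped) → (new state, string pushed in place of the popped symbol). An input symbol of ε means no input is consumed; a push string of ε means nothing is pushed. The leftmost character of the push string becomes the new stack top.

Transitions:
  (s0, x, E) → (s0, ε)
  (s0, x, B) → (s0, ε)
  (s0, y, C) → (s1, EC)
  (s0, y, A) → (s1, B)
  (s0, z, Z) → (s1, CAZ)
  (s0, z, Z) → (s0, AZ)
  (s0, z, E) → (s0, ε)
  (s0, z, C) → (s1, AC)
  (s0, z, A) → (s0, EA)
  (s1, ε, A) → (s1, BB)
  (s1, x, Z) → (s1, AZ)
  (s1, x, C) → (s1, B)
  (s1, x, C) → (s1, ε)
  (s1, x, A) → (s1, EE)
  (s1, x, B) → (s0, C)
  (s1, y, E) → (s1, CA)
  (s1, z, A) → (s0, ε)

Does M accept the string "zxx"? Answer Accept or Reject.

Accept

One accepting computation: (s0, zxx, Z) ⊢ (s1, xx, CAZ) ⊢ (s1, x, BAZ) ⊢ (s0, ε, CAZ)
All input consumed and state s0 ∈ F.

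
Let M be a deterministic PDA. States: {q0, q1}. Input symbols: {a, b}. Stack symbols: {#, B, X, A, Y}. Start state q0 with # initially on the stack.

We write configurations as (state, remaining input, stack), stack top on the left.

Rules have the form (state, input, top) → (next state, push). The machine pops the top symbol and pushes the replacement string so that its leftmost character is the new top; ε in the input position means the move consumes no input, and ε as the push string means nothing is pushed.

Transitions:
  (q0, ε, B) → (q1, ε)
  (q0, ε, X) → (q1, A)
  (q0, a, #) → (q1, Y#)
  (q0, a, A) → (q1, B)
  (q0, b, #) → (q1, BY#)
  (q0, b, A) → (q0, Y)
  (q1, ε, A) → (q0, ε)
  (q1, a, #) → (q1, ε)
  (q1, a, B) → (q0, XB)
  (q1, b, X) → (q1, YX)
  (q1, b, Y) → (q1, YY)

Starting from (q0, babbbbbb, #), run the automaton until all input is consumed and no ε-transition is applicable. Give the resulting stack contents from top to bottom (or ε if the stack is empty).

(q0, babbbbbb, #)
  read b, top #: go to q1, push BY# → (q1, abbbbbb, BY#)
  read a, top B: go to q0, push XB → (q0, bbbbbb, XBY#)
  ε-move, top X: go to q1, push A → (q1, bbbbbb, ABY#)
  ε-move, top A: go to q0, push ε → (q0, bbbbbb, BY#)
  ε-move, top B: go to q1, push ε → (q1, bbbbbb, Y#)
  read b, top Y: go to q1, push YY → (q1, bbbbb, YY#)
  read b, top Y: go to q1, push YY → (q1, bbbb, YYY#)
  read b, top Y: go to q1, push YY → (q1, bbb, YYYY#)
  read b, top Y: go to q1, push YY → (q1, bb, YYYYY#)
  read b, top Y: go to q1, push YY → (q1, b, YYYYYY#)
  read b, top Y: go to q1, push YY → (q1, ε, YYYYYYY#)
All input consumed in state q1 with stack YYYYYYY#.

YYYYYYY#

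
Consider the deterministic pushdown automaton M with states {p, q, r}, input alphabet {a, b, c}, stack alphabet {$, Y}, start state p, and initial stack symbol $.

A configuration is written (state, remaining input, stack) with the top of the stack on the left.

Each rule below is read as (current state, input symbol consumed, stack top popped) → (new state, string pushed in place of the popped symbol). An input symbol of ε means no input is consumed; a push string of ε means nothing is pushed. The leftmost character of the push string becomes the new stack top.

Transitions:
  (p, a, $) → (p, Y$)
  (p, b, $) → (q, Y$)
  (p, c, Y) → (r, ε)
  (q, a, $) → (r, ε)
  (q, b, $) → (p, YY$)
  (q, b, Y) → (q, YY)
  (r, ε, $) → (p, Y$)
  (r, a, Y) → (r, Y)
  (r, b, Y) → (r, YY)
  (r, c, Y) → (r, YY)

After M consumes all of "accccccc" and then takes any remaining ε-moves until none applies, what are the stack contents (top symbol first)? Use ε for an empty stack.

Y$

(p, accccccc, $)
  read a, top $: go to p, push Y$ → (p, ccccccc, Y$)
  read c, top Y: go to r, push ε → (r, cccccc, $)
  ε-move, top $: go to p, push Y$ → (p, cccccc, Y$)
  read c, top Y: go to r, push ε → (r, ccccc, $)
  ε-move, top $: go to p, push Y$ → (p, ccccc, Y$)
  read c, top Y: go to r, push ε → (r, cccc, $)
  ε-move, top $: go to p, push Y$ → (p, cccc, Y$)
  read c, top Y: go to r, push ε → (r, ccc, $)
  ε-move, top $: go to p, push Y$ → (p, ccc, Y$)
  read c, top Y: go to r, push ε → (r, cc, $)
  ε-move, top $: go to p, push Y$ → (p, cc, Y$)
  read c, top Y: go to r, push ε → (r, c, $)
  ε-move, top $: go to p, push Y$ → (p, c, Y$)
  read c, top Y: go to r, push ε → (r, ε, $)
  ε-move, top $: go to p, push Y$ → (p, ε, Y$)
All input consumed in state p with stack Y$.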